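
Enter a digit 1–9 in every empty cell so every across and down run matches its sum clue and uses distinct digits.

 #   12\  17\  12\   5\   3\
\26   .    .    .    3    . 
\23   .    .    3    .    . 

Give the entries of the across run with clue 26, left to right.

17 in 2 cells must be {8,9}; 3 in 2 cells must be {1,2}.
R1C3 = 12 − 3 = 9 completes the 12 down.
R2C4 = 5 − 3 = 2 completes the 5 down.
Given what's placed, R2C5 must be 1 to fit the 23 across and 3 down.
Given what's placed, R1C2 must be 8 to fit the 26 across and 17 down.
R1C5 = 3 − 1 = 2 completes the 3 down.
R2C2 = 17 − 8 = 9 completes the 17 down.
R1C1 = 26 − 22 = 4 completes the 26 across.

4, 8, 9, 3, 2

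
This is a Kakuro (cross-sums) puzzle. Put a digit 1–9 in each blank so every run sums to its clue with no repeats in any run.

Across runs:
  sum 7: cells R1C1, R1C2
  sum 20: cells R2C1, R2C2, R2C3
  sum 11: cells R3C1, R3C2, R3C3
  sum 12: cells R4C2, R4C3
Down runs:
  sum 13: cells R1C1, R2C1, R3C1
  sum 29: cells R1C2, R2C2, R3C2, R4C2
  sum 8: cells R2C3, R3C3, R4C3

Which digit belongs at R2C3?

29 in 4 cells must be {5,7,8,9}.
Only 5 fits R1C2 under both its across sum 7 and down sum 29.
R1C1 = 7 − 5 = 2 completes the 7 across.
Nothing is forced directly, so branch on R3C2, whose candidates are 7 or 8. If R3C2 = 8: then R3C1 would have to be in {1,2} for the 11 across but in {3,4,5,6,7,8} for the 13 down — contradiction. So R3C2 = 7.
R3C1 = 3: the only remaining digit allowed by both the 11 across and the 13 down.
R3C3 = 11 − 10 = 1 completes the 11 across.
R2C1 = 13 − 5 = 8 completes the 13 down.
Given what's placed, R2C2 must be 9 to fit the 20 across and 29 down.
R2C3 = 20 − 17 = 3 completes the 20 across.

3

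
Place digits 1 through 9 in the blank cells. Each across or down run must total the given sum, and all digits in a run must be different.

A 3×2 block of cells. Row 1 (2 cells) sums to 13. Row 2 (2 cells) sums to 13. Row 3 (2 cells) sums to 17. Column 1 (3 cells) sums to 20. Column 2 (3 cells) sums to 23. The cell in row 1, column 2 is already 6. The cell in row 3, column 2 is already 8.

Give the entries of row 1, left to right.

17 in 2 cells must be {8,9}; 23 in 3 cells must be {6,8,9}.
(1,1) = 13 − 6 = 7 completes the 13 across.
(2,2) = 23 − 14 = 9 completes the 23 down.
(3,1) = 17 − 8 = 9 completes the 17 across.
(2,1) = 13 − 9 = 4 completes the 13 across.

7 6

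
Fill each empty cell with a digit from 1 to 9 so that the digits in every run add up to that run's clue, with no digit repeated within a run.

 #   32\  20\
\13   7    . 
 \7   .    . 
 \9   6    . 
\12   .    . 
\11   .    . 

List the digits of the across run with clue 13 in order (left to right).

R1C2 = 13 − 7 = 6 completes the 13 across.
Given what's placed, R2C1 must be 2 to fit the 7 across and 32 down.
R2C2 = 7 − 2 = 5 completes the 7 across.
R3C2 = 9 − 6 = 3 completes the 9 across.
Given what's placed, R4C2 must be 4 to fit the 12 across and 20 down.
R5C2 = 20 − 18 = 2 completes the 20 down.
R4C1 = 12 − 4 = 8 completes the 12 across.
R5C1 = 11 − 2 = 9 completes the 11 across.

7, 6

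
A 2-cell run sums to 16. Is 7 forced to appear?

Yes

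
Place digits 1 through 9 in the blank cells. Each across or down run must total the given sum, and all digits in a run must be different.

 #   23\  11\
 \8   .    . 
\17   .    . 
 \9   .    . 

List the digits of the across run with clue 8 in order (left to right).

17 in 2 cells must be {8,9}; 23 in 3 cells must be {6,8,9}.
The 8 across and the 23 down share only 6, so R1C1 = 6.
R1C2 = 8 − 6 = 2 completes the 8 across.
Given what's placed, R2C2 must be 8 to fit the 17 across and 11 down.
R3C1 = 8: the only remaining digit allowed by both the 9 across and the 23 down.
R3C2 = 9 − 8 = 1 completes the 9 across.
R2C1 = 17 − 8 = 9 completes the 17 across.

6, 2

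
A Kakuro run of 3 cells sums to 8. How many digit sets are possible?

3 distinct digits from 1–9 sum between 6 and 24.
Enumerating: {1,2,5}, {1,3,4}.

2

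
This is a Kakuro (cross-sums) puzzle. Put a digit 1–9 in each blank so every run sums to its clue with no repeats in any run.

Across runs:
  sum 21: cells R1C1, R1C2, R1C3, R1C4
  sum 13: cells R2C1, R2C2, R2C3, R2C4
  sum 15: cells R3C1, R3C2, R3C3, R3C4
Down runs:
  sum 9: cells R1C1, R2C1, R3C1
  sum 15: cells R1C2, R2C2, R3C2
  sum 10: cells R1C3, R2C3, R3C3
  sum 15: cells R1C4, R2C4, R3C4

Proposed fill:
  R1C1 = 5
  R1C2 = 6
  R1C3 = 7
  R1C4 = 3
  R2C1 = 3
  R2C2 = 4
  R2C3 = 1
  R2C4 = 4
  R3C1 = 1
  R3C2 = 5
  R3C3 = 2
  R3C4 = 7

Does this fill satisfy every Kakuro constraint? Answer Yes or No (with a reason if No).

No — the across run R2C1–R2C4 sums to 12, not 13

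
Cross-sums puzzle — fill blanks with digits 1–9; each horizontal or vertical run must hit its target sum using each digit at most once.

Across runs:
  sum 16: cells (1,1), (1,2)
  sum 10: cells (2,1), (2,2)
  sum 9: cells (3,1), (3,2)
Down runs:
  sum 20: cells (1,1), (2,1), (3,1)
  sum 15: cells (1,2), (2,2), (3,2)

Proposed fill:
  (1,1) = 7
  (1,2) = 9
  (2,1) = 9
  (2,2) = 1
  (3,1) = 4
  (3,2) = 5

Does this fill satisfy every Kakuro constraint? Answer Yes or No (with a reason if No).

Yes

Across: 7+9=16; 9+1=10; 4+5=9. Down: 7+9+4=20; 9+1+5=15. No digit repeats within any run.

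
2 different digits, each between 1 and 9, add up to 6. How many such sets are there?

2

2 distinct digits from 1–9 sum between 3 and 17.
Enumerating: {1,5}, {2,4}.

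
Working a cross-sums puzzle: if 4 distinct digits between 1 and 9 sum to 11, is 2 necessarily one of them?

Yes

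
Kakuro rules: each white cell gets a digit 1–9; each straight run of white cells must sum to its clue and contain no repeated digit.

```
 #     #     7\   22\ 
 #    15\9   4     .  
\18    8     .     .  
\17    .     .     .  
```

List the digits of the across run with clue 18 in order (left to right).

8 1 9

7 in 3 cells must be {1,2,4}.
R1C3 = 9 − 4 = 5 completes the 9 across.
Given what's placed, R2C2 must be 1 to fit the 18 across and 7 down.
R2C3 = 18 − 9 = 9 completes the 18 across.
R3C1 = 15 − 8 = 7 completes the 15 down.
R3C2 = 7 − 5 = 2 completes the 7 down.
R3C3 = 17 − 9 = 8 completes the 17 across.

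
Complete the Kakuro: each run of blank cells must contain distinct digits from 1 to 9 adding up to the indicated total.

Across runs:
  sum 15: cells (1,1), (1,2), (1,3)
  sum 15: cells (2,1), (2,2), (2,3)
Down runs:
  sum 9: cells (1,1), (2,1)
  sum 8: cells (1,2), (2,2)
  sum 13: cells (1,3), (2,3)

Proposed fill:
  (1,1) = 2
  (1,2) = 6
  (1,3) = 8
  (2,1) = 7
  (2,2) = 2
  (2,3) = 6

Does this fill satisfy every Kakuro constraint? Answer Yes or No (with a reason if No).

No — the down run (1,3)–(2,3) sums to 14, not 13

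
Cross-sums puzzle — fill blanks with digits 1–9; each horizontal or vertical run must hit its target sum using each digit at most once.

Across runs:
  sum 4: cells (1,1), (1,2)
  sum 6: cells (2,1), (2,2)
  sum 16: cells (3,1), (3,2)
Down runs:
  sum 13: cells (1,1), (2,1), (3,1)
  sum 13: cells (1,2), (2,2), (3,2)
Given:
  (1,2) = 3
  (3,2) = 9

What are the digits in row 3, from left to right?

7 9

4 in 2 cells must be {1,3}; 16 in 2 cells must be {7,9}.
(1,1) = 4 − 3 = 1 completes the 4 across.
(2,2) = 13 − 12 = 1 completes the 13 down.
(3,1) = 16 − 9 = 7 completes the 16 across.
(2,1) = 6 − 1 = 5 completes the 6 across.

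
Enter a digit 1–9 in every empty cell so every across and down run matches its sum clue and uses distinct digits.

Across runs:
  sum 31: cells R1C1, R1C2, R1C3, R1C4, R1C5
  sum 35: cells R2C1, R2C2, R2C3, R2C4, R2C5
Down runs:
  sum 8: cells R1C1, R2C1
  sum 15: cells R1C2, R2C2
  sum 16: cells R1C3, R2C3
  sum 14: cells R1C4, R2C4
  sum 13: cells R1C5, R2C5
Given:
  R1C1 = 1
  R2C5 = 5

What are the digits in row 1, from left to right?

35 in 5 cells must be {5,6,7,8,9}; 16 in 2 cells must be {7,9}.
R1C5 = 13 − 5 = 8 completes the 13 down.
R2C1 = 8 − 1 = 7 completes the 8 down.
R2C3 = 9: the only remaining digit allowed by both the 35 across and the 16 down.
R1C3 = 16 − 9 = 7 completes the 16 down.
Nothing is forced directly, so branch on R2C2, whose candidates are 6 or 8. If R2C2 = 8: then R1C2 would have to be in {6,9} for the 31 across but in {7} for the 15 down — contradiction. So R2C2 = 6.
R1C2 = 15 − 6 = 9 completes the 15 down.
R1C4 = 31 − 25 = 6 completes the 31 across.

1 9 7 6 8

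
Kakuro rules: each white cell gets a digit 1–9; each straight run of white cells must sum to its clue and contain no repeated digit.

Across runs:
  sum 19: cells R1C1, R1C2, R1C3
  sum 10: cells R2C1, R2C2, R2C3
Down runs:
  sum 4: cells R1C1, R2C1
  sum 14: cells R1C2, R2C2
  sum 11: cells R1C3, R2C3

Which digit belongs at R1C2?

4 in 2 cells must be {1,3}.
The 19 across and the 4 down share only 3, so R1C1 = 3.
Given what's placed, R1C2 must be 9 to fit the 19 across and 14 down.
R1C3 = 19 − 12 = 7 completes the 19 across.
R2C1 = 4 − 3 = 1 completes the 4 down.
R2C2 = 14 − 9 = 5 completes the 14 down.
R2C3 = 10 − 6 = 4 completes the 10 across.

9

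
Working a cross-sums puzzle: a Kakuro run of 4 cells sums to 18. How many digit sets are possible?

11

4 distinct digits from 1–9 sum between 10 and 30.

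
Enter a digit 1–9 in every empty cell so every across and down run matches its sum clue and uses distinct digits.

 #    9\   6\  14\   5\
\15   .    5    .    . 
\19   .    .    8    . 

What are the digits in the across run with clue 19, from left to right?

6, 1, 8, 4

R1C3 = 14 − 8 = 6 completes the 14 down.
R2C2 = 6 − 5 = 1 completes the 6 down.
No cell is forced outright now. R2C4 can only be 3 or 4 (the digits allowed by both its 19 across and its 5 down). If R2C4 = 3: then R1C4 would have to be in {1,3} for the 15 across but in {2} for the 5 down — contradiction. So R2C4 = 4.
R1C4 = 5 − 4 = 1 completes the 5 down.
R2C1 = 19 − 13 = 6 completes the 19 across.
R1C1 = 15 − 12 = 3 completes the 15 across.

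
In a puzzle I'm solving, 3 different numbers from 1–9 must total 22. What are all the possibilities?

3 distinct digits from 1–9 sum between 6 and 24.

{5,8,9}; {6,7,9}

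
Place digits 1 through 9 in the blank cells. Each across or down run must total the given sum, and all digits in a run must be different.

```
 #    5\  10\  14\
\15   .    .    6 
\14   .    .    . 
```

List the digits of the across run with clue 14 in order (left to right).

R2C3 = 14 − 6 = 8 completes the 14 down.
Nothing is forced directly, so branch on R2C2, whose candidates are 1 or 2 or 4. If R2C2 = 1: then R1C2 would have to be in {1,2,4,5,7,8} for the 15 across but in {9} for the 10 down — contradiction. If R2C2 = 4: then R1C2 would have to be in {1,2,4,5,7,8} for the 15 across but in {6} for the 10 down — contradiction. So R2C2 = 2.
R1C2 = 10 − 2 = 8 completes the 10 down.
R2C1 = 14 − 10 = 4 completes the 14 across.
R1C1 = 15 − 14 = 1 completes the 15 across.

4, 2, 8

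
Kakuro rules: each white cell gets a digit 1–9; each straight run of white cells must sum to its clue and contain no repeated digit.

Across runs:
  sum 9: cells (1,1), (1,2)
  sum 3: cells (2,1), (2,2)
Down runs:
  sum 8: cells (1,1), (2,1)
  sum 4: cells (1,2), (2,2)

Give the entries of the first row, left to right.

3 in 2 cells must be {1,2}; 4 in 2 cells must be {1,3}.
The 3 across and the 4 down share only 1, so (2,2) = 1.
(1,2) = 4 − 1 = 3 completes the 4 down.
(2,1) = 3 − 1 = 2 completes the 3 across.
(1,1) = 9 − 3 = 6 completes the 9 across.

6 3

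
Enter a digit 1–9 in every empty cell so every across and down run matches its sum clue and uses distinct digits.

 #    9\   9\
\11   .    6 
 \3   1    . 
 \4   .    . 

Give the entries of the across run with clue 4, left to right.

3 in 2 cells must be {1,2}; 4 in 2 cells must be {1,3}.
R1C1 = 11 − 6 = 5 completes the 11 across.
R2C2 = 3 − 1 = 2 completes the 3 across.
R3C1 = 9 − 6 = 3 completes the 9 down.
R3C2 = 4 − 3 = 1 completes the 4 across.

3 1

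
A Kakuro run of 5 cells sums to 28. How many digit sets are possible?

9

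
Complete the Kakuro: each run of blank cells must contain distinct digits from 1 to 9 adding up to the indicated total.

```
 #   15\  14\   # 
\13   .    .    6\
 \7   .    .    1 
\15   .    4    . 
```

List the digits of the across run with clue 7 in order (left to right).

7 in 3 cells must be {1,2,4}.
R2C2 = 2: the only remaining digit allowed by both the 7 across and the 14 down.
R3C3 = 6 − 1 = 5 completes the 6 down.
R1C2 = 14 − 6 = 8 completes the 14 down.
R2C1 = 7 − 3 = 4 completes the 7 across.
R3C1 = 15 − 9 = 6 completes the 15 across.
R1C1 = 13 − 8 = 5 completes the 13 across.

4 2 1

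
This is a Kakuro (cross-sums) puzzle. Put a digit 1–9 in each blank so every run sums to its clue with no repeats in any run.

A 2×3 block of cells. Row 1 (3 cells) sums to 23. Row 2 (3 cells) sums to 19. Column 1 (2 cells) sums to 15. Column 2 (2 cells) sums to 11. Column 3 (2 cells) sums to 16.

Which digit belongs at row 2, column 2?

3

23 in 3 cells must be {6,8,9}; 16 in 2 cells must be {7,9}.
The 23 across and the 16 down share only 9, so (1,3) = 9.
(2,3) = 16 − 9 = 7 completes the 16 down.
Nothing is forced directly, so branch on (2,1), whose candidates are 8 or 9. If (2,1) = 8: then (1,1) would have to be in {6,8} for the 23 across but in {7} for the 15 down — contradiction. So (2,1) = 9.
(1,1) = 15 − 9 = 6 completes the 15 down.
(1,2) = 23 − 15 = 8 completes the 23 across.
(2,2) = 19 − 16 = 3 completes the 19 across.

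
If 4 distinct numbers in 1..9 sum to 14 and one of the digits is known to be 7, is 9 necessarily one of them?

No

The only way to make 14 from 4 distinct digits under that restriction is {1,2,4,7}, which does not contain 9.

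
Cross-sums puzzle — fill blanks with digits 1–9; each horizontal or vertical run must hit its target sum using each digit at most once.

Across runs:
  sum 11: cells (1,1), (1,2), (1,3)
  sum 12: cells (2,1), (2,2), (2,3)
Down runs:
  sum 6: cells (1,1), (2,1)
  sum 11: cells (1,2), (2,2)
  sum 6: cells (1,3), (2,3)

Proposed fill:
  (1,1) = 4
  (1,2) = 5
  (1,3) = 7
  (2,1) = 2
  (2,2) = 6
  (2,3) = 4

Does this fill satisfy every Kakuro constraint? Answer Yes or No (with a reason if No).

No — the across run (1,1)–(1,3) sums to 16, not 11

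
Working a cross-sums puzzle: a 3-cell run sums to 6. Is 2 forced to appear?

Yes

The only way to make 6 from 3 distinct digits is {1,2,3}, which contains 2.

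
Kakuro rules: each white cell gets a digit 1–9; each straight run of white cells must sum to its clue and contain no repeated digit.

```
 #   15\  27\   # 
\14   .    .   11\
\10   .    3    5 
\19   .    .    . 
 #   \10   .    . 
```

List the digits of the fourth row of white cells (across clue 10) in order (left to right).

R2C1 = 10 − 8 = 2 completes the 10 across.
Nothing is forced directly, so branch on R3C3, whose candidates are 2 or 4. If R3C3 = 2: that forces R4C3 = 4, after which R4C2 would have to be in {6} for the 10 across but in {7,8,9} for the 27 down — contradiction. So R3C3 = 4.
R4C3 = 11 − 9 = 2 completes the 11 down.
R4C2 = 10 − 2 = 8 completes the 10 across.
Given what's placed, R1C2 must be 9 to fit the 14 across and 27 down.
R3C2 = 27 − 20 = 7 completes the 27 down.
R1C1 = 14 − 9 = 5 completes the 14 across.
R3C1 = 19 − 11 = 8 completes the 19 across.

8 2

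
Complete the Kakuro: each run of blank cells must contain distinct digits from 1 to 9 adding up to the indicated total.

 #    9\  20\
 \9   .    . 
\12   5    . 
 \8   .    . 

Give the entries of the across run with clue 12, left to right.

5, 7

R2C2 = 12 − 5 = 7 completes the 12 across.
Given what's placed, R3C2 must be 5 to fit the 8 across and 20 down.
R1C2 = 20 − 12 = 8 completes the 20 down.
R3C1 = 8 − 5 = 3 completes the 8 across.
R1C1 = 9 − 8 = 1 completes the 9 across.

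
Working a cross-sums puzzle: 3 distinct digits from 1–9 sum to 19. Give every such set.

3 distinct digits from 1–9 sum between 6 and 24.

{2,8,9}; {3,7,9}; {4,6,9}; {4,7,8}; {5,6,8}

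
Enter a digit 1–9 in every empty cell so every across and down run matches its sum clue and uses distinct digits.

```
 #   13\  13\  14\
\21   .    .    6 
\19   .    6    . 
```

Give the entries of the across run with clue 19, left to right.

R1C2 = 13 − 6 = 7 completes the 13 down.
R2C3 = 14 − 6 = 8 completes the 14 down.
R1C1 = 21 − 13 = 8 completes the 21 across.
R2C1 = 19 − 14 = 5 completes the 19 across.

5 6 8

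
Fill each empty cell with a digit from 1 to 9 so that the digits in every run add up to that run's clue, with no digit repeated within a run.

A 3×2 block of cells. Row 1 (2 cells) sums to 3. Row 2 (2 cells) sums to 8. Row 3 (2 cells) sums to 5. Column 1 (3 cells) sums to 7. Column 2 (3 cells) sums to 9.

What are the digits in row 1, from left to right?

1 2

3 in 2 cells must be {1,2}; 7 in 3 cells must be {1,2,4}.
Nothing is forced directly, so branch on (1,1), whose candidates are 1 or 2. If (1,1) = 2: that forces (1,2) = 1, (2,1) = 1, after which (2,2) would have to be in {7} for the 8 across but in {2,3,5,6} for the 9 down — contradiction. So (1,1) = 1.
(1,2) = 3 − 1 = 2 completes the 3 across.
Given what's placed, (2,1) must be 2 to fit the 8 across and 7 down.
(2,2) = 8 − 2 = 6 completes the 8 across.
(3,1) = 7 − 3 = 4 completes the 7 down.
(3,2) = 5 − 4 = 1 completes the 5 across.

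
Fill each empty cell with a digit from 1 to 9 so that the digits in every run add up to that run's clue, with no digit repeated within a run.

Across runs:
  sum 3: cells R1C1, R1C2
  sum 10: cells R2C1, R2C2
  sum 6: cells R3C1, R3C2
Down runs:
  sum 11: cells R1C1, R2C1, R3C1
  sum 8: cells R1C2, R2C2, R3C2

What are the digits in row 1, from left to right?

2 1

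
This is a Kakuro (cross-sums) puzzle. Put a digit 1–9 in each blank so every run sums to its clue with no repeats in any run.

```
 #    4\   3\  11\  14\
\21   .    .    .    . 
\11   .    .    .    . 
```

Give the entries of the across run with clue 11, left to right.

11 in 4 cells must be {1,2,3,5}; 4 in 2 cells must be {1,3}; 3 in 2 cells must be {1,2}.
Only 5 fits R2C4 under both its across sum 11 and down sum 14.
R1C4 = 14 − 5 = 9 completes the 14 down.
Nothing is forced directly, so branch on R1C1, whose candidates are 1 or 3. If R1C1 = 1: then R1C2 would have to be in {3,4,5,6,7,8} for the 21 across but in {1,2} for the 3 down — contradiction. So R1C1 = 3.
R2C1 = 4 − 3 = 1 completes the 4 down.
R2C2 = 2: the only remaining digit allowed by both the 11 across and the 3 down.
R2C3 = 11 − 8 = 3 completes the 11 across.

1, 2, 3, 5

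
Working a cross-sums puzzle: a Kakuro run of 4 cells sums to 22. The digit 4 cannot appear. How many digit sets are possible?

6

4 distinct digits from 1–9 sum between 10 and 30.
Dropping sets that contain 4.
Enumerating: {1,5,7,9}, {1,6,7,8}, {2,3,8,9}, {2,5,6,9}, {2,5,7,8}, {3,5,6,8}.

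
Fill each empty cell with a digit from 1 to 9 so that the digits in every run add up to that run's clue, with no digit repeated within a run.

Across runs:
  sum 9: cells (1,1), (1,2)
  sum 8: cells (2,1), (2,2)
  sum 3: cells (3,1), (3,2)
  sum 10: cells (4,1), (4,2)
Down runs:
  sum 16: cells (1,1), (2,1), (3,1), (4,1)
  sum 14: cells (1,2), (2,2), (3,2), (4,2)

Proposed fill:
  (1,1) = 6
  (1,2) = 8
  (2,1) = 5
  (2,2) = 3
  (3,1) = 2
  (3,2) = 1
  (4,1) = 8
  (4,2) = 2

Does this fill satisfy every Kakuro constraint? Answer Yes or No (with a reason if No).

No — the across run (1,1)–(1,2) sums to 14, not 9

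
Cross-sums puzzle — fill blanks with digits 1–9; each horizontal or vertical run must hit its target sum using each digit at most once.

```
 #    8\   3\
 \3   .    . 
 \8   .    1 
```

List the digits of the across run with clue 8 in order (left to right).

3 in 2 cells must be {1,2}.
R1C2 = 3 − 1 = 2 completes the 3 down.
R2C1 = 8 − 1 = 7 completes the 8 across.
R1C1 = 3 − 2 = 1 completes the 3 across.

7 1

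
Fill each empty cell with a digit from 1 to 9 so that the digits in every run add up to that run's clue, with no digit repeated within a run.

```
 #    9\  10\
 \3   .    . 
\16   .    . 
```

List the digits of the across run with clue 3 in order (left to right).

2 1

3 in 2 cells must be {1,2}; 16 in 2 cells must be {7,9}.
The 16 across and the 9 down share only 7, so R2C1 = 7.
R2C2 = 16 − 7 = 9 completes the 16 across.
R1C1 = 9 − 7 = 2 completes the 9 down.
R1C2 = 3 − 2 = 1 completes the 3 across.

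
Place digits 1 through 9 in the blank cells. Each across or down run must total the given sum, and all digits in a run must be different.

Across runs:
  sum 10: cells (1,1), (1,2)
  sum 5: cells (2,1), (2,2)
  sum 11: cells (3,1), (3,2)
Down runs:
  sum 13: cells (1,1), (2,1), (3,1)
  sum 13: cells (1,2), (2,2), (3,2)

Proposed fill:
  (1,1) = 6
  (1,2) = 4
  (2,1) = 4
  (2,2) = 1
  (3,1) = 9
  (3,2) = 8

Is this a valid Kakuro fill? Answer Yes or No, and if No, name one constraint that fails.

No — the across run (3,1)–(3,2) sums to 17, not 11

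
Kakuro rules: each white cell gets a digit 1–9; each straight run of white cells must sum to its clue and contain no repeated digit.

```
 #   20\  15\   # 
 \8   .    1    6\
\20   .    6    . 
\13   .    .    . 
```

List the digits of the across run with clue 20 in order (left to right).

9 6 5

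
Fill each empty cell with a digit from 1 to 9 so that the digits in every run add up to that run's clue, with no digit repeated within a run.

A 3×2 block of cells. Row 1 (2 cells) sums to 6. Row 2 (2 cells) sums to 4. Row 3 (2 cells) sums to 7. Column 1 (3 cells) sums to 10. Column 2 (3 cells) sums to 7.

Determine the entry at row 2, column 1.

3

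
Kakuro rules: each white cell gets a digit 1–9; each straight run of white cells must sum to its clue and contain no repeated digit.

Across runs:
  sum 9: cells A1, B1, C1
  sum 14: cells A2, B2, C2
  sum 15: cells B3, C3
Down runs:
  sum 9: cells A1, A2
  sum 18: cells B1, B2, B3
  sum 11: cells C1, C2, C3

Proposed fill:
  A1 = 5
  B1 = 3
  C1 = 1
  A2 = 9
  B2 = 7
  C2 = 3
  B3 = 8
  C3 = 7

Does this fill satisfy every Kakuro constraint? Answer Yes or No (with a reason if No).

No — the down run A1–A2 sums to 14, not 9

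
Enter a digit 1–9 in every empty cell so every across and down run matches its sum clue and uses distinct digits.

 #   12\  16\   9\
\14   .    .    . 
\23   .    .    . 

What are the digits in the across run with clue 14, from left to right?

4 7 3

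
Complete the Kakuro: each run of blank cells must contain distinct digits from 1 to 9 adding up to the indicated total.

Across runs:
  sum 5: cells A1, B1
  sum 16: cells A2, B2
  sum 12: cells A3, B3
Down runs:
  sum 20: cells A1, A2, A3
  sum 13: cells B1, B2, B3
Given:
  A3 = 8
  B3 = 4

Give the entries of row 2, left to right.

16 in 2 cells must be {7,9}.
Given what's placed, A1 must be 3 to fit the 5 across and 20 down.
B1 = 5 − 3 = 2 completes the 5 across.
A2 = 20 − 11 = 9 completes the 20 down.
B2 = 16 − 9 = 7 completes the 16 across.

9 7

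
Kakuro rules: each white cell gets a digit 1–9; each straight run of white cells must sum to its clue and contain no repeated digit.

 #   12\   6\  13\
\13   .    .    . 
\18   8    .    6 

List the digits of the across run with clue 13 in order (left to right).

R1C1 = 12 − 8 = 4 completes the 12 down.
R1C3 = 13 − 6 = 7 completes the 13 down.
R2C2 = 18 − 14 = 4 completes the 18 across.
R1C2 = 13 − 11 = 2 completes the 13 across.

4, 2, 7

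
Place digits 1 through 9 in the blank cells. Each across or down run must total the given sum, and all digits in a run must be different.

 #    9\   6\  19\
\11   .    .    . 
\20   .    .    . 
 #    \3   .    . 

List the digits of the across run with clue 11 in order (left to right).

3 in 2 cells must be {1,2}; 6 in 3 cells must be {1,2,3}.
Only 3 fits R2C2 under both its across sum 20 and down sum 6.
The 3 across and the 19 down share only 2, so R3C3 = 2.
R1C3 = 8: the only remaining digit allowed by both the 11 across and the 19 down.
Given what's placed, R2C1 must be 8 to fit the 20 across and 9 down.
R2C3 = 20 − 11 = 9 completes the 20 across.
R3C2 = 3 − 2 = 1 completes the 3 across.
R1C1 = 9 − 8 = 1 completes the 9 down.
R1C2 = 11 − 9 = 2 completes the 11 across.

1 2 8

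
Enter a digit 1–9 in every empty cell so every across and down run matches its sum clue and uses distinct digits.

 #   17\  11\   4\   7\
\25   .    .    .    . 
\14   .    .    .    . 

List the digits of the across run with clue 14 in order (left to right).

8 3 1 2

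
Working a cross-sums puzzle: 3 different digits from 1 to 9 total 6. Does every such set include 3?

The only way to make 6 from 3 distinct digits is {1,2,3}, which contains 3.

Yes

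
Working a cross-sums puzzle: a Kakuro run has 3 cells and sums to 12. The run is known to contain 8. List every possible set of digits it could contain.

{1,3,8}

3 distinct digits from 1–9 sum between 6 and 24.
Keeping only sets containing 8.
Only one set works: {1,3,8}.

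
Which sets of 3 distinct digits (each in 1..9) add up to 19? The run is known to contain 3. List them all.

{3,7,9}

3 distinct digits from 1–9 sum between 6 and 24.
Keeping only sets containing 3.
Only one set works: {3,7,9}.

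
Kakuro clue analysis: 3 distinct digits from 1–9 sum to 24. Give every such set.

3 distinct digits from 1–9 sum between 6 and 24.
Only one set works: {7,8,9}.

{7,8,9}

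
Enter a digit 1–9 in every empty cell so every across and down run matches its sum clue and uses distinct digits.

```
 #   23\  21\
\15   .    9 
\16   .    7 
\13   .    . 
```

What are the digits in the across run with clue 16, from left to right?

9 7

16 in 2 cells must be {7,9}; 23 in 3 cells must be {6,8,9}.
R1C1 = 15 − 9 = 6 completes the 15 across.
R2C1 = 16 − 7 = 9 completes the 16 across.
R3C1 = 23 − 15 = 8 completes the 23 down.
R3C2 = 13 − 8 = 5 completes the 13 across.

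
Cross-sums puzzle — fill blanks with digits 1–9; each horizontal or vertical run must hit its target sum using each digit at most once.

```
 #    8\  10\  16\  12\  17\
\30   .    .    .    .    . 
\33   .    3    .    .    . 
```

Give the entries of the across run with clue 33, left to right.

6 3 7 8 9

16 in 2 cells must be {7,9}; 17 in 2 cells must be {8,9}.
R1C2 = 10 − 3 = 7 completes the 10 down.
Given what's placed, R1C3 must be 9 to fit the 30 across and 16 down.
Given what's placed, R1C5 must be 8 to fit the 30 across and 17 down.
R2C3 = 16 − 9 = 7 completes the 16 down.
R2C5 = 17 − 8 = 9 completes the 17 down.
R2C1 = 6: the only remaining digit allowed by both the 33 across and the 8 down.
R2C4 = 33 − 25 = 8 completes the 33 across.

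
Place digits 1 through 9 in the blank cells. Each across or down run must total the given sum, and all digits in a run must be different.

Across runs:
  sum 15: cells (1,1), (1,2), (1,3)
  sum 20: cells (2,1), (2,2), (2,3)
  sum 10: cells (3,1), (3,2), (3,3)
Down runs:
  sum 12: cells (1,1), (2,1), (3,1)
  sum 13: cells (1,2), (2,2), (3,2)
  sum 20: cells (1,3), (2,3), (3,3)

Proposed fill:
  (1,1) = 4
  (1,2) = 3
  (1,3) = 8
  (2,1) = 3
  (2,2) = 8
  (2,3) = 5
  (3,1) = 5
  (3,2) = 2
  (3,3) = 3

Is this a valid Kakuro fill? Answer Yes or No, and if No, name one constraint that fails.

No — the down run (1,3)–(3,3) sums to 16, not 20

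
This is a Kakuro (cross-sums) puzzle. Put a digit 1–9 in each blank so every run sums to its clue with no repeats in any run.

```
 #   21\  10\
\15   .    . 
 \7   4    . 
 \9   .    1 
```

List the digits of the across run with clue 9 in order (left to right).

R2C2 = 7 − 4 = 3 completes the 7 across.
R3C1 = 9 − 1 = 8 completes the 9 across.
R1C1 = 21 − 12 = 9 completes the 21 down.
R1C2 = 15 − 9 = 6 completes the 15 across.

8 1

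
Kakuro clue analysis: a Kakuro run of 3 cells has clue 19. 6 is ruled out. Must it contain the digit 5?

No

Counterexample: {2,8,9} sums to 19 under that restriction without using 5.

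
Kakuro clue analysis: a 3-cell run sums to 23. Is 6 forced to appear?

The only way to make 23 from 3 distinct digits is {6,8,9}, which contains 6.

Yes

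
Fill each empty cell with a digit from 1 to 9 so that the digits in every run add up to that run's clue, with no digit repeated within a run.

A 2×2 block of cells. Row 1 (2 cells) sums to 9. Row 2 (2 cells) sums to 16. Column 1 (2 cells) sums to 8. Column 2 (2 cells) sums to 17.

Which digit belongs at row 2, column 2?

16 in 2 cells must be {7,9}; 17 in 2 cells must be {8,9}.
The 9 across and the 17 down share only 8, so (1,2) = 8.
The 16 across and the 8 down share only 7, so (2,1) = 7.
(2,2) = 16 − 7 = 9 completes the 16 across.
(1,1) = 9 − 8 = 1 completes the 9 across.

9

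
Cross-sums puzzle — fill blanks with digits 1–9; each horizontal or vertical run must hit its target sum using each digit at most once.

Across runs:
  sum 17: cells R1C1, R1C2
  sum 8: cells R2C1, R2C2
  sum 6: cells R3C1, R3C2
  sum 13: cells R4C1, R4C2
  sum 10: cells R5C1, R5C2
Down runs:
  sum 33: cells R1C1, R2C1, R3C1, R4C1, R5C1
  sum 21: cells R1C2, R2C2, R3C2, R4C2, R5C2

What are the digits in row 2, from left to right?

5 3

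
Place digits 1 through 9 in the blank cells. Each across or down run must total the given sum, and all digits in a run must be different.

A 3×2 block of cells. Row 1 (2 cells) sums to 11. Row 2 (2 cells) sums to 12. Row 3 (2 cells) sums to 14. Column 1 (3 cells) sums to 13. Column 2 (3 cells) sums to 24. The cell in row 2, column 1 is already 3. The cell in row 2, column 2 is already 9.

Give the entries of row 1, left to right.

24 in 3 cells must be {7,8,9}.
Given what's placed, (3,2) must be 8 to fit the 14 across and 24 down.
(1,2) = 24 − 17 = 7 completes the 24 down.
(3,1) = 14 − 8 = 6 completes the 14 across.
(1,1) = 11 − 7 = 4 completes the 11 across.

4 7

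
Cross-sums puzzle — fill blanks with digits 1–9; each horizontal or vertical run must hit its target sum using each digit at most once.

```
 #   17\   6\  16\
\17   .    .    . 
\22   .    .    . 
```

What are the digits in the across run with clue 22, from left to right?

8 5 9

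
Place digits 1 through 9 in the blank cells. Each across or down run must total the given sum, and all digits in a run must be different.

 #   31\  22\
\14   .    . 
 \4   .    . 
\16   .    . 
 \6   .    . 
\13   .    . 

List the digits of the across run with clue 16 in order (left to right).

7, 9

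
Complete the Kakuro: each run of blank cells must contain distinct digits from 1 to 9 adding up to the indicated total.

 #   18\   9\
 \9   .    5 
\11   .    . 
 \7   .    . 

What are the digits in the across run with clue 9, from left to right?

R1C1 = 9 − 5 = 4 completes the 9 across.
Given what's placed, R2C2 must be 3 to fit the 11 across and 9 down.
R3C2 = 9 − 8 = 1 completes the 9 down.
R2C1 = 11 − 3 = 8 completes the 11 across.
R3C1 = 7 − 1 = 6 completes the 7 across.

4 5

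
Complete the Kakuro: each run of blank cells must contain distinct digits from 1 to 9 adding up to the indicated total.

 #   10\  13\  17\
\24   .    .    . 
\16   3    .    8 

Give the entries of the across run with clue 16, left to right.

3 5 8

24 in 3 cells must be {7,8,9}; 17 in 2 cells must be {8,9}.
R1C1 = 10 − 3 = 7 completes the 10 down.
R1C3 = 17 − 8 = 9 completes the 17 down.
R2C2 = 16 − 11 = 5 completes the 16 across.
R1C2 = 24 − 16 = 8 completes the 24 across.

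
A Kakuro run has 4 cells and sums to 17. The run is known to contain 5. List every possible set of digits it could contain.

{1,2,5,9}; {1,3,5,8}; {1,4,5,7}; {2,3,5,7}; {2,4,5,6}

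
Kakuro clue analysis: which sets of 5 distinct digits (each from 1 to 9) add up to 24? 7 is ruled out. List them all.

{1,2,4,8,9}; {1,3,5,6,9}; {1,4,5,6,8}; {2,3,4,6,9}; {2,3,5,6,8}

5 distinct digits from 1–9 sum between 15 and 35.
Dropping sets that contain 7.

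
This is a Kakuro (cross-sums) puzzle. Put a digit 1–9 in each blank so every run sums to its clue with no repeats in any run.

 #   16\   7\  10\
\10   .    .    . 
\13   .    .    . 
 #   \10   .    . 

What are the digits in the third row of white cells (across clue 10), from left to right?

16 in 2 cells must be {7,9}; 7 in 3 cells must be {1,2,4}.
Only 7 fits R1C1 under both its across sum 10 and down sum 16.
R2C1 = 16 − 7 = 9 completes the 16 down.
Given what's placed, R2C2 must be 1 to fit the 13 across and 7 down.
R2C3 = 13 − 10 = 3 completes the 13 across.
R1C2 = 2: the only remaining digit allowed by both the 10 across and the 7 down.
R1C3 = 10 − 9 = 1 completes the 10 across.
R3C2 = 7 − 3 = 4 completes the 7 down.
R3C3 = 10 − 4 = 6 completes the 10 across.

4 6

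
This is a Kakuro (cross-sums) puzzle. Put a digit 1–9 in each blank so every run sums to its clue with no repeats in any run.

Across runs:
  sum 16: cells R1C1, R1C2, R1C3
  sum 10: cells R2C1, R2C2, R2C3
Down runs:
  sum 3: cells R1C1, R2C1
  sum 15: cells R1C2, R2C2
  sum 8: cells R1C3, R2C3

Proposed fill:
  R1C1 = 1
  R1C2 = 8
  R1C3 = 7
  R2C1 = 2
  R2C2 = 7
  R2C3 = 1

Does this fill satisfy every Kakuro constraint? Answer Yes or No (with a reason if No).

Yes

Across: 1+8+7=16; 2+7+1=10. Down: 1+2=3; 8+7=15; 7+1=8. No digit repeats within any run.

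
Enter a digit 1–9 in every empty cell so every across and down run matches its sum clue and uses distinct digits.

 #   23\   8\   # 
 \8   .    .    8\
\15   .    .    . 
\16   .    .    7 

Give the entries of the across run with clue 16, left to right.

8, 1, 7

23 in 3 cells must be {6,8,9}.
Intersecting the 8 across with the 23 down forces R1C1 = 6.
R1C2 = 8 − 6 = 2 completes the 8 across.
R2C3 = 8 − 7 = 1 completes the 8 down.
Given what's placed, R3C1 must be 8 to fit the 16 across and 23 down.
R3C2 = 16 − 15 = 1 completes the 16 across.
R2C1 = 23 − 14 = 9 completes the 23 down.
R2C2 = 15 − 10 = 5 completes the 15 across.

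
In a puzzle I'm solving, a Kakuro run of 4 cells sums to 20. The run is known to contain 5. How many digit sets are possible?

4 distinct digits from 1–9 sum between 10 and 30.
Keeping only sets containing 5.
Enumerating: {1,5,6,8}, {2,4,5,9}, {2,5,6,7}, {3,4,5,8}.

4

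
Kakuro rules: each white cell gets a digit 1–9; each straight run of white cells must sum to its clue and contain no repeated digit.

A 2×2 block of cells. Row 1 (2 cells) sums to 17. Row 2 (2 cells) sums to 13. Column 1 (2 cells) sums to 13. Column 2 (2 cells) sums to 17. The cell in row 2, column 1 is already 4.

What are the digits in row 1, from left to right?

9, 8

17 in 2 cells must be {8,9}.
(1,1) = 13 − 4 = 9 completes the 13 down.
(1,2) = 17 − 9 = 8 completes the 17 across.
(2,2) = 13 − 4 = 9 completes the 13 across.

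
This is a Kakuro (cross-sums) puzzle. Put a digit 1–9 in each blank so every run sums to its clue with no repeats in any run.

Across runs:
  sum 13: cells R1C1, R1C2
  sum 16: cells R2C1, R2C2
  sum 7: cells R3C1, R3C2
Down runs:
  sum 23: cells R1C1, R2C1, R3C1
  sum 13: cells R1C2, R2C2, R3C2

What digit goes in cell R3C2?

1

16 in 2 cells must be {7,9}; 23 in 3 cells must be {6,8,9}.
The 16 across and the 23 down share only 9, so R2C1 = 9.
R2C2 = 16 − 9 = 7 completes the 16 across.
Given what's placed, R3C1 must be 6 to fit the 7 across and 23 down.
R3C2 = 7 − 6 = 1 completes the 7 across.
R1C1 = 23 − 15 = 8 completes the 23 down.
R1C2 = 13 − 8 = 5 completes the 13 across.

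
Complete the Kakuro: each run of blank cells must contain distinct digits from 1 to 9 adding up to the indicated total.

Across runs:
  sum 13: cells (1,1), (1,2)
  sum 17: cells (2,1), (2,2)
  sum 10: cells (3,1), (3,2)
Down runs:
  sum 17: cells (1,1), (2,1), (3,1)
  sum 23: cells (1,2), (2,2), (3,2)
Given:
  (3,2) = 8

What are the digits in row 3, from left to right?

17 in 2 cells must be {8,9}; 23 in 3 cells must be {6,8,9}.
Given what's placed, (2,2) must be 9 to fit the 17 across and 23 down.
(3,1) = 10 − 8 = 2 completes the 10 across.
(1,2) = 23 − 17 = 6 completes the 23 down.
(2,1) = 17 − 9 = 8 completes the 17 across.
(1,1) = 13 − 6 = 7 completes the 13 across.

2 8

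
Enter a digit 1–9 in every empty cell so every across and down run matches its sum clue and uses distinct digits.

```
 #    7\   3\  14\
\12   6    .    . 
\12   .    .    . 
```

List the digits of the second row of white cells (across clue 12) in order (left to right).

3 in 2 cells must be {1,2}.
R1C3 = 5: the only remaining digit allowed by both the 12 across and the 14 down.
R2C1 = 7 − 6 = 1 completes the 7 down.
R2C2 = 2: the only remaining digit allowed by both the 12 across and the 3 down.
R2C3 = 12 − 3 = 9 completes the 12 across.
R1C2 = 12 − 11 = 1 completes the 12 across.

1, 2, 9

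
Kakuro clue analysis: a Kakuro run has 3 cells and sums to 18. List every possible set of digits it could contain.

{1,8,9}; {2,7,9}; {3,6,9}; {3,7,8}; {4,5,9}; {4,6,8}; {5,6,7}

3 distinct digits from 1–9 sum between 6 and 24.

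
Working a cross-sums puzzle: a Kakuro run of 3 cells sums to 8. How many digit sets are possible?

3 distinct digits from 1–9 sum between 6 and 24.
Enumerating: {1,2,5}, {1,3,4}.

2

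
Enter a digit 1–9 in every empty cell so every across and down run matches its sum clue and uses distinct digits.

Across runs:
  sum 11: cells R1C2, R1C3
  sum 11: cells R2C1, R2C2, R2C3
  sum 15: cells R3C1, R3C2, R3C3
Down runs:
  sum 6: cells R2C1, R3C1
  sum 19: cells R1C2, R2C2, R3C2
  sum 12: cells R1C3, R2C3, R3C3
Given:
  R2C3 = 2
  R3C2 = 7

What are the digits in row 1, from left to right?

4 7

No cell is forced outright now. R3C1 can only be 2 or 5 (the digits allowed by both its 15 across and its 6 down). If R3C1 = 2: that forces R2C1 = 4, after which R2C2 would have to be in {5} for the 11 across but in {3,4,8,9} for the 19 down — contradiction. So R3C1 = 5.
R2C1 = 6 − 5 = 1 completes the 6 down.
R2C2 = 11 − 3 = 8 completes the 11 across.
R3C3 = 15 − 12 = 3 completes the 15 across.
R1C2 = 19 − 15 = 4 completes the 19 down.
R1C3 = 11 − 4 = 7 completes the 11 across.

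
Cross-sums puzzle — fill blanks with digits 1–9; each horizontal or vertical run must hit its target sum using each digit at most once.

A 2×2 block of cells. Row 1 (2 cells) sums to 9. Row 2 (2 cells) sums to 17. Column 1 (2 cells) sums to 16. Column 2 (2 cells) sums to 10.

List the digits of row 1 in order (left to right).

17 in 2 cells must be {8,9}; 16 in 2 cells must be {7,9}.
The 9 across and the 16 down share only 7, so (1,1) = 7.
(1,2) = 9 − 7 = 2 completes the 9 across.
(2,1) = 16 − 7 = 9 completes the 16 down.
(2,2) = 17 − 9 = 8 completes the 17 across.

7 2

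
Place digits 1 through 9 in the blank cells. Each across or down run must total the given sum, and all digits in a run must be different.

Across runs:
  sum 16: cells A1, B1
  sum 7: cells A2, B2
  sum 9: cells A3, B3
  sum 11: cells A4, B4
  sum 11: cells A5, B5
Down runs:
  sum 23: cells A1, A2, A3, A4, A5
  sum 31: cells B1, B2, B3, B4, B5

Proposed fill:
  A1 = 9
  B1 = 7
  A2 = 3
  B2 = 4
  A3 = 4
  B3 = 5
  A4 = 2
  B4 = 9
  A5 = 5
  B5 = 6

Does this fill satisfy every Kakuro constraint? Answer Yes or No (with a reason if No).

Yes

Across: 9+7=16; 3+4=7; 4+5=9; 2+9=11; 5+6=11. Down: 9+3+4+2+5=23; 7+4+5+9+6=31. No digit repeats within any run.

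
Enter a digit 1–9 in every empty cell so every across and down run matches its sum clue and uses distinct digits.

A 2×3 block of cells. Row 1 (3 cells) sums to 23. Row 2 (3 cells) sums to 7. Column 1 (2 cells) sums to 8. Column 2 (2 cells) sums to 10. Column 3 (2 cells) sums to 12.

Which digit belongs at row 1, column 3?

8

23 in 3 cells must be {6,8,9}; 7 in 3 cells must be {1,2,4}.
The 23 across and the 8 down share only 6, so (1,1) = 6.
(2,1) = 8 − 6 = 2 completes the 8 down.
Given what's placed, (2,3) must be 4 to fit the 7 across and 12 down.
(1,3) = 12 − 4 = 8 completes the 12 down.
(2,2) = 7 − 6 = 1 completes the 7 across.
(1,2) = 23 − 14 = 9 completes the 23 across.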